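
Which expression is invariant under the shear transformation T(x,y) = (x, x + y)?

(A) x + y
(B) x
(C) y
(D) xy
B

Under the shear T(x,y) = (x, x + y):
Substitute the transformed coordinates into each option and compare with the original:
(A) x + y  ->  (x) + (x + y) = 2x + y   [differs from x + y: not invariant]
(B) x  ->  (x) = x   [equals x: invariant]
(C) y  ->  (x + y) = x + y   [differs from y: not invariant]
(D) xy  ->  (x)(x + y) = x^2 + xy   [differs from xy: not invariant]

Only option (B), x, is unchanged by the transformation.
A vertical shear moves points parallel to the y-axis, so the x-coordinate (and any function of x alone) is unchanged.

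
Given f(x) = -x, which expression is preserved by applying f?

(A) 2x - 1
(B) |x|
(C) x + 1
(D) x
B

For f(x) = -x:
Applying f replaces x by -x. Since |-x| = |x|, the absolute value is unchanged by f, whereas x -> -x, 2x - 1 -> -2x - 1 and x + 1 -> -x + 1 all change.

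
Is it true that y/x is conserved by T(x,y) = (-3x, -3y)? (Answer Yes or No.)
Yes

Substitute T(x,y) = (-3x, -3y) into the expression and compare with the original.

Original: y/x
After applying T: (-3y)/(-3x) = y/x

This is identical to the original y/x, so the expression is invariant.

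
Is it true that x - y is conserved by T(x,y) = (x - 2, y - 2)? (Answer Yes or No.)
Yes

Substitute T(x,y) = (x - 2, y - 2) into the expression and compare with the original.

Original: x - y
After applying T: (x - 2) - (y - 2) = x - y

This is identical to the original x - y, so the expression is invariant.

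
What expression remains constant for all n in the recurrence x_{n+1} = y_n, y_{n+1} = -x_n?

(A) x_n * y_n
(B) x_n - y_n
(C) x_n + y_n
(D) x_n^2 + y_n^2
D

For the recurrence x_{n+1} = y_n, y_{n+1} = -x_n:

x_{n+1}^2 + y_{n+1}^2 = y_n^2 + (-x_n)^2 = x_n^2 + y_n^2
The sum of squares is conserved (like energy in a harmonic oscillator).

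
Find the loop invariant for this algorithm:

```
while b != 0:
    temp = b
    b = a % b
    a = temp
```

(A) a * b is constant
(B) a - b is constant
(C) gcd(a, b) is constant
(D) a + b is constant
C

A loop invariant must hold before the first iteration and be re-established by every execution of the body.

(C) gcd(a, b) is constant: One iteration replaces (a, b) by (b, a mod b). Since a mod b = a - q*b for an integer q, any common divisor of a and b divides b and a mod b, and conversely; hence gcd(b, a mod b) = gcd(a, b). For instance (33, 6) -> (6, 3) keeps gcd = 3. At exit b = 0 and a = gcd of the original inputs.

The other options fail:
(A) a * b is constant: e.g. (a, b) = (33, 6) -> (6, 3): the product goes from 198 to 18.
(B) a - b is constant: e.g. (a, b) = (33, 6) -> (6, 3): the difference goes from 27 to 3.
(D) a + b is constant: e.g. (a, b) = (33, 6) -> (6, 3): the sum goes from 39 to 9.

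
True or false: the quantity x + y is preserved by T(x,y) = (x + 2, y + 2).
False

Substitute T(x,y) = (x + 2, y + 2) into the expression and compare with the original.

Original: x + y
After applying T: (x + 2) + (y + 2) = x + y + 4

This differs from the original x + y (difference: 4), so the expression is NOT invariant.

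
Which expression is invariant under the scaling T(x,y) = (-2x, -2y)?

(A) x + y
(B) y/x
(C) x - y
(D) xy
B

Under the uniform scaling T(x,y) = (-2x, -2y):
Substitute the transformed coordinates into each option and compare with the original:
(A) x + y  ->  (-2x) + (-2y) = -2x - 2y   [differs from x + y: not invariant]
(B) y/x  ->  (-2y)/(-2x) = y/x   [equals y/x: invariant]
(C) x - y  ->  (-2x) - (-2y) = -2x + 2y   [differs from x - y: not invariant]
(D) xy  ->  (-2x)(-2y) = 4xy   [differs from xy: not invariant]

Only option (B), y/x, is unchanged by the transformation.
The common factor -2 cancels in a ratio of coordinates, while sums, products and sums of squares pick up factors of -2 or 4.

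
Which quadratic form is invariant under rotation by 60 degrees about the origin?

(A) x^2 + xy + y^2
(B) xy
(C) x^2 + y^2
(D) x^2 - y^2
C

Rotation by 60 degrees sends (x, y) to (x/2 - sqrt(3)y/2, sqrt(3)x/2 + y/2).
Substitute the transformed coordinates into each option and compare with the original:
(A) x^2 + xy + y^2  ->  (x/2 - sqrt(3)y/2)^2 + (x/2 - sqrt(3)y/2)(sqrt(3)x/2 + y/2) + (sqrt(3)x/2 + y/2)^2 = sqrt(3)x^2/4 + x^2 - xy/2 - sqrt(3)y^2/4 + y^2   [differs from x^2 + xy + y^2: not invariant]
(B) xy  ->  (x/2 - sqrt(3)y/2)(sqrt(3)x/2 + y/2) = sqrt(3)x^2/4 - xy/2 - sqrt(3)y^2/4   [differs from xy: not invariant]
(C) x^2 + y^2  ->  (x/2 - sqrt(3)y/2)^2 + (sqrt(3)x/2 + y/2)^2 = x^2 + y^2   [equals x^2 + y^2: invariant]
(D) x^2 - y^2  ->  (x/2 - sqrt(3)y/2)^2 - (sqrt(3)x/2 + y/2)^2 = -x^2/2 - sqrt(3)xy + y^2/2   [differs from x^2 - y^2: not invariant]

Only option (C), x^2 + y^2, is unchanged by the transformation.
x^2 + y^2 is the squared distance from the origin, which rotations preserve.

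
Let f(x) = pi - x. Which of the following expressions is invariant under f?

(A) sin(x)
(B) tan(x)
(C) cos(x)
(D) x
A

For f(x) = pi - x:
sin(pi - x) = sin(x), so sine is invariant under this transformation.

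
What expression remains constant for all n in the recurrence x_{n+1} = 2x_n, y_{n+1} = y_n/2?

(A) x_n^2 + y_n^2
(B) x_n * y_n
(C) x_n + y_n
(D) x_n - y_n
B

For the recurrence x_{n+1} = 2x_n, y_{n+1} = y_n/2:

x_{n+1} * y_{n+1} = (2x_n) * (y_n/2) = x_n * y_n
The product is conserved.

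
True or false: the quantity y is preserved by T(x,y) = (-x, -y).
False

Substitute T(x,y) = (-x, -y) into the expression and compare with the original.

Original: y
After applying T: (-y) = -y

This differs from the original y (difference: -2y), so the expression is NOT invariant.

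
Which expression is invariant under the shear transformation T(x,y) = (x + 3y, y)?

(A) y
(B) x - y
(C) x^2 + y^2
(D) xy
A

Under the shear T(x,y) = (x + 3y, y):
Substitute the transformed coordinates into each option and compare with the original:
(A) y  ->  (y) = y   [equals y: invariant]
(B) x - y  ->  (x + 3y) - (y) = x + 2y   [differs from x - y: not invariant]
(C) x^2 + y^2  ->  (x + 3y)^2 + (y)^2 = x^2 + 6xy + 10y^2   [differs from x^2 + y^2: not invariant]
(D) xy  ->  (x + 3y)(y) = xy + 3y^2   [differs from xy: not invariant]

Only option (A), y, is unchanged by the transformation.
A horizontal shear moves points parallel to the x-axis, so the y-coordinate (and any function of y alone) is unchanged.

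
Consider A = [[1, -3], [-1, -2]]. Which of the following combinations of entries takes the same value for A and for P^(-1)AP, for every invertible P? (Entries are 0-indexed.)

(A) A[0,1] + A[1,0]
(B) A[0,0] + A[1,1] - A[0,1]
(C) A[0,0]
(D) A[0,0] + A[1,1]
D

A[0,0] + A[1,1] is the trace of A. By the cyclic property of the trace, tr(P^(-1)AP) = tr(APP^(-1)) = tr(A), so it is the same for every matrix similar to A.

The other combinations are not similarity invariants. For example, take P = [[1, 1], [0, 1]] (det P = 1), so P^(-1) = [[1, -1], [0, 1]] and
B = P^(-1)AP = [[2, 1], [-1, -3]].
Evaluating each option on A and on B:
(A) A[0,1] + A[1,0]: -4 for A, 0 for B -> changes
(B) A[0,0] + A[1,1] - A[0,1]: 2 for A, -2 for B -> changes
(C) A[0,0]: 1 for A, 2 for B -> changes
(D) A[0,0] + A[1,1]: -1 for A, -1 for B -> unchanged

Only (D) A[0,0] + A[1,1] = -1 survives (and it does so for every P, not just this one), so it is the invariant.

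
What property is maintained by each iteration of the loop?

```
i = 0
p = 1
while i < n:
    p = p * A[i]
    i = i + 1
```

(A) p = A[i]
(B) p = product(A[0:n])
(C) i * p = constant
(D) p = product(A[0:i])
D

A loop invariant must hold before the first iteration and be re-established by every execution of the body.

(D) p = product(A[0:i]): Initially i = 0 and p = 1 = product of the empty slice A[0:0]. If p = product(A[0:i]) holds at the top of an iteration, the body sets p to product(A[0:i]) * A[i] = product(A[0:i+1]) and then i to i+1, so the property is restored. At exit i = n, giving p = product(A[0:n]).

The other options fail:
(A) p = A[i]: after the first iteration p = A[0] but i = 1; in general p is a product of several elements, not a single one.
(B) p = product(A[0:n]): false before the loop (p = 1, not the full product) -- it only becomes true at exit.
(C) i * p = constant: initially i * p = 0, but after one iteration it is 1 * A[0], which is nonzero in general.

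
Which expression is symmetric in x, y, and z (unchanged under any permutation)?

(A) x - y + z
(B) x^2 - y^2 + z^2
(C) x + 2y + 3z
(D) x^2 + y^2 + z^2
D

A symmetric expression is unchanged when the variables are permuted; here the transformation to test is the swap (x, y) -> (y, x).
A symmetric expression must survive every permutation; the single swap x <-> y already eliminates the distractors, and the keyed expression is also unchanged by x <-> z and y <-> z (each variable enters it in exactly the same way).
Substitute the transformed coordinates into each option and compare with the original:
(A) x - y + z  ->  (y) - (x) + z = -x + y + z   [differs from x - y + z: not invariant]
(B) x^2 - y^2 + z^2  ->  (y)^2 - (x)^2 + z^2 = -x^2 + y^2 + z^2   [differs from x^2 - y^2 + z^2: not invariant]
(C) x + 2y + 3z  ->  (y) + 2(x) + 3z = 2x + y + 3z   [differs from x + 2y + 3z: not invariant]
(D) x^2 + y^2 + z^2  ->  (y)^2 + (x)^2 + z^2 = x^2 + y^2 + z^2   [equals x^2 + y^2 + z^2: invariant]

Only option (D), x^2 + y^2 + z^2, is unchanged by the transformation.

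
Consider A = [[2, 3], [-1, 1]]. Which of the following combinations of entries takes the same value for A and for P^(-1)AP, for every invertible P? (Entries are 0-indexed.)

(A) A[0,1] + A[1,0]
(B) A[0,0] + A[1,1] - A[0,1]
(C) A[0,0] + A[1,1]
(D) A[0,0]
C

A[0,0] + A[1,1] is the trace of A. By the cyclic property of the trace, tr(P^(-1)AP) = tr(APP^(-1)) = tr(A), so it is the same for every matrix similar to A.

The other combinations are not similarity invariants. For example, take P = [[1, 2], [0, 1]] (det P = 1), so P^(-1) = [[1, -2], [0, 1]] and
B = P^(-1)AP = [[4, 9], [-1, -1]].
Evaluating each option on A and on B:
(A) A[0,1] + A[1,0]: 2 for A, 8 for B -> changes
(B) A[0,0] + A[1,1] - A[0,1]: 0 for A, -6 for B -> changes
(C) A[0,0] + A[1,1]: 3 for A, 3 for B -> unchanged
(D) A[0,0]: 2 for A, 4 for B -> changes

Only (C) A[0,0] + A[1,1] = 3 survives (and it does so for every P, not just this one), so it is the invariant.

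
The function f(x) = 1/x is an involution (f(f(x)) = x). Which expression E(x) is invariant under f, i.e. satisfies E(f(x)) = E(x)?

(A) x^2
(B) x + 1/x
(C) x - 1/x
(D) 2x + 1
B

Replace x by f(x) = 1/x in each option and simplify. As a quick numerical cross-check, also compare E(5) with E(f(5)) = E(1/5).

(A) x^2  ->  (1/x)^2 = x^(-2); check: E(5) = 25 but E(1/5) = 1/25.   [not invariant]
(B) x + 1/x  ->  (1/x) + 1/(1/x), which simplifies back to x + 1/x; check: E(5) = 26/5, E(1/5) = 26/5.   [invariant]
(C) x - 1/x  ->  (1/x) - 1/(1/x) = -x + 1/x; check: E(5) = 24/5 but E(1/5) = -24/5.   [not invariant]
(D) 2x + 1  ->  2(1/x) + 1 = (x + 2)/x; check: E(5) = 11 but E(1/5) = 7/5.   [not invariant]

Only (B) is unchanged. E is symmetric under swapping x with f(x) = 1/x, which is exactly what an involution does.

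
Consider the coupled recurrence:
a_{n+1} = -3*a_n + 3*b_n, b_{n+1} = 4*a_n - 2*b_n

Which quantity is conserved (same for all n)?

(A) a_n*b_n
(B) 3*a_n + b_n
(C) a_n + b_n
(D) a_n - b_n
C

Replace a_n by a_{n+1} = -3*a_n + 3*b_n and b_n by b_{n+1} = 4*a_n - 2*b_n in each option and simplify:
(A) a_n*b_n  ->  (-3*a_n + 3*b_n)*(4*a_n - 2*b_n) = -12*a_n^2 + 18*a_n*b_n - 6*b_n^2   [not conserved]
(B) 3*a_n + b_n  ->  3*(-3*a_n + 3*b_n) + (4*a_n - 2*b_n) = -5*a_n + 7*b_n   [not conserved]
(C) a_n + b_n  ->  (-3*a_n + 3*b_n) + (4*a_n - 2*b_n) = a_n + b_n   [conserved]
(D) a_n - b_n  ->  (-3*a_n + 3*b_n) - (4*a_n - 2*b_n) = -7*a_n + 5*b_n   [not conserved]

Only (C) a_n + b_n returns to itself after one step, so it is the conserved quantity.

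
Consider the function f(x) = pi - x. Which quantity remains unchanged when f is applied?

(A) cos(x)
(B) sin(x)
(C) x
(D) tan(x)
B

For f(x) = pi - x:
sin(pi - x) = sin(x), so sine is invariant under this transformation.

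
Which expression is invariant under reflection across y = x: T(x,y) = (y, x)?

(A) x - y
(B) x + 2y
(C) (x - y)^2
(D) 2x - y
C

The map is reflection across y = x: T(x,y) = (y, x).
Substitute the transformed coordinates into each option and compare with the original:
(A) x - y  ->  (y) - (x) = -x + y   [differs from x - y: not invariant]
(B) x + 2y  ->  (y) + 2(x) = 2x + y   [differs from x + 2y: not invariant]
(C) (x - y)^2  ->  ((y) - (x))^2 = x^2 - 2xy + y^2   [equals (x - y)^2: invariant]
(D) 2x - y  ->  2(y) - (x) = -x + 2y   [differs from 2x - y: not invariant]

Only option (C), (x - y)^2, is unchanged by the transformation.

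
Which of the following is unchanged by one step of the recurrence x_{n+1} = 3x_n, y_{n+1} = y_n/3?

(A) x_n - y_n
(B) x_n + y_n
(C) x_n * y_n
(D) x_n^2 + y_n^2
C

For the recurrence x_{n+1} = 3x_n, y_{n+1} = y_n/3:

x_{n+1} * y_{n+1} = (3x_n) * (y_n/3) = x_n * y_n
The product is conserved.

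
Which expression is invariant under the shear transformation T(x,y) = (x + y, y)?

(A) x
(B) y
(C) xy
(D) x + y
B

Under the shear T(x,y) = (x + y, y):
Substitute the transformed coordinates into each option and compare with the original:
(A) x  ->  (x + y) = x + y   [differs from x: not invariant]
(B) y  ->  (y) = y   [equals y: invariant]
(C) xy  ->  (x + y)(y) = xy + y^2   [differs from xy: not invariant]
(D) x + y  ->  (x + y) + (y) = x + 2y   [differs from x + y: not invariant]

Only option (B), y, is unchanged by the transformation.
A horizontal shear moves points parallel to the x-axis, so the y-coordinate (and any function of y alone) is unchanged.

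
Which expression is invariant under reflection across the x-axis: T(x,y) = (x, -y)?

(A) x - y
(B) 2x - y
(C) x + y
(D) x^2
D

The map is reflection across the x-axis: T(x,y) = (x, -y).
Substitute the transformed coordinates into each option and compare with the original:
(A) x - y  ->  (x) - (-y) = x + y   [differs from x - y: not invariant]
(B) 2x - y  ->  2(x) - (-y) = 2x + y   [differs from 2x - y: not invariant]
(C) x + y  ->  (x) + (-y) = x - y   [differs from x + y: not invariant]
(D) x^2  ->  (x)^2 = x^2   [equals x^2: invariant]

Only option (D), x^2, is unchanged by the transformation.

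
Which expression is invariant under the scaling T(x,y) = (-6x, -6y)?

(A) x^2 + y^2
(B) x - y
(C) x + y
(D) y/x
D

Under the uniform scaling T(x,y) = (-6x, -6y):
Substitute the transformed coordinates into each option and compare with the original:
(A) x^2 + y^2  ->  (-6x)^2 + (-6y)^2 = 36x^2 + 36y^2   [differs from x^2 + y^2: not invariant]
(B) x - y  ->  (-6x) - (-6y) = -6x + 6y   [differs from x - y: not invariant]
(C) x + y  ->  (-6x) + (-6y) = -6x - 6y   [differs from x + y: not invariant]
(D) y/x  ->  (-6y)/(-6x) = y/x   [equals y/x: invariant]

Only option (D), y/x, is unchanged by the transformation.
The common factor -6 cancels in a ratio of coordinates, while sums, products and sums of squares pick up factors of -6 or 36.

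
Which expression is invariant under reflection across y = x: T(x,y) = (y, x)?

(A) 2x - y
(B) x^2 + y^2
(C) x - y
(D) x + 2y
B

The map is reflection across y = x: T(x,y) = (y, x).
Substitute the transformed coordinates into each option and compare with the original:
(A) 2x - y  ->  2(y) - (x) = -x + 2y   [differs from 2x - y: not invariant]
(B) x^2 + y^2  ->  (y)^2 + (x)^2 = x^2 + y^2   [equals x^2 + y^2: invariant]
(C) x - y  ->  (y) - (x) = -x + y   [differs from x - y: not invariant]
(D) x + 2y  ->  (y) + 2(x) = 2x + y   [differs from x + 2y: not invariant]

Only option (B), x^2 + y^2, is unchanged by the transformation.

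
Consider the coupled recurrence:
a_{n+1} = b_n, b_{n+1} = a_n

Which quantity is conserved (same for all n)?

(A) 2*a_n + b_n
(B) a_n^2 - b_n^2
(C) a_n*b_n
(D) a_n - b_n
C

Replace a_n by a_{n+1} = b_n and b_n by b_{n+1} = a_n in each option and simplify:
(A) 2*a_n + b_n  ->  2*(b_n) + (a_n) = a_n + 2*b_n   [not conserved]
(B) a_n^2 - b_n^2  ->  (b_n)^2 - (a_n)^2 = -a_n^2 + b_n^2   [not conserved]
(C) a_n*b_n  ->  (b_n)*(a_n) = a_n*b_n   [conserved]
(D) a_n - b_n  ->  (b_n) - (a_n) = -a_n + b_n   [not conserved]

Only (C) a_n*b_n returns to itself after one step, so it is the conserved quantity.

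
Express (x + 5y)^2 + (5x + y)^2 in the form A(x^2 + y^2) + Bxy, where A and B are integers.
26(x^2 + y^2) + 20xy

Expanding: (x + 5y)^2 = x^2 + 10xy + 25y^2
(5x + y)^2 = 25x^2 + 10xy + y^2
Sum = (1+25)(x^2+y^2) + 20xy = 26(x^2 + y^2) + 20xy
This is symmetric in x and y.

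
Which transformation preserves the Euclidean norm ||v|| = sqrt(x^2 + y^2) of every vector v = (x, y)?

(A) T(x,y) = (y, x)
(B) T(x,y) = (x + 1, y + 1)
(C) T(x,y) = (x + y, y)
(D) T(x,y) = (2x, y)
A

A transformation preserves a norm if ||T(v)|| = ||v|| for every v; a single vector where the norm changes rules an option out.

(A) T(x,y) = (y, x): preserves the norm -- it is an orthogonal map (a rotation/reflection), and (y)^2 + (x)^2 simplifies to x^2 + y^2.
(B) T(x,y) = (x + 1, y + 1): v = (1, 0) has norm sqrt((1)^2 + (0)^2) = 1, but T(v) = (2, 1) has norm sqrt(5) -- not preserved.
(C) T(x,y) = (x + y, y): v = (0, 1) has norm sqrt((0)^2 + (1)^2) = 1, but T(v) = (1, 1) has norm sqrt(2) -- not preserved.
(D) T(x,y) = (2x, y): v = (1, 0) has norm sqrt((1)^2 + (0)^2) = 1, but T(v) = (2, 0) has norm 2 -- not preserved.

Therefore the answer is (A).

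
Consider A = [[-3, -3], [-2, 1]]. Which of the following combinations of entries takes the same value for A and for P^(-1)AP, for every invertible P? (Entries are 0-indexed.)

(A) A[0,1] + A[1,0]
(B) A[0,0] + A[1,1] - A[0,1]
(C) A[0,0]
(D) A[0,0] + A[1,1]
D

A[0,0] + A[1,1] is the trace of A. By the cyclic property of the trace, tr(P^(-1)AP) = tr(APP^(-1)) = tr(A), so it is the same for every matrix similar to A.

The other combinations are not similarity invariants. For example, take P = [[1, -1], [0, 1]] (det P = 1), so P^(-1) = [[1, 1], [0, 1]] and
B = P^(-1)AP = [[-5, 3], [-2, 3]].
Evaluating each option on A and on B:
(A) A[0,1] + A[1,0]: -5 for A, 1 for B -> changes
(B) A[0,0] + A[1,1] - A[0,1]: 1 for A, -5 for B -> changes
(C) A[0,0]: -3 for A, -5 for B -> changes
(D) A[0,0] + A[1,1]: -2 for A, -2 for B -> unchanged

Only (D) A[0,0] + A[1,1] = -2 survives (and it does so for every P, not just this one), so it is the invariant.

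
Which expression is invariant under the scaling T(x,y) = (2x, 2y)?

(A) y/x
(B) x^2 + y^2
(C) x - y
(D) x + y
A

Under the uniform scaling T(x,y) = (2x, 2y):
Substitute the transformed coordinates into each option and compare with the original:
(A) y/x  ->  (2y)/(2x) = y/x   [equals y/x: invariant]
(B) x^2 + y^2  ->  (2x)^2 + (2y)^2 = 4x^2 + 4y^2   [differs from x^2 + y^2: not invariant]
(C) x - y  ->  (2x) - (2y) = 2x - 2y   [differs from x - y: not invariant]
(D) x + y  ->  (2x) + (2y) = 2x + 2y   [differs from x + y: not invariant]

Only option (A), y/x, is unchanged by the transformation.
The common factor 2 cancels in a ratio of coordinates, while sums, products and sums of squares pick up factors of 2 or 4.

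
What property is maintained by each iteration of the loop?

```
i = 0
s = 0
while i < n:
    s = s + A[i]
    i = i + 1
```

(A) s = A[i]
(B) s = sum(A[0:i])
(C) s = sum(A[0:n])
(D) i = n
B

A loop invariant must hold before the first iteration and be re-established by every execution of the body.

(B) s = sum(A[0:i]): Initially i = 0 and s = 0 = sum of the empty slice A[0:0]. If s = sum(A[0:i]) holds at the top of an iteration, the body sets s to sum(A[0:i]) + A[i] = sum(A[0:i+1]) and then i to i+1, so s = sum(A[0:i]) holds again. At exit i = n, giving s = sum(A[0:n]).

The other options fail:
(A) s = A[i]: after the first iteration s = A[0] but i = 1, so s = A[i] compares s with the wrong element (and fails in general).
(C) s = sum(A[0:n]): false before the loop (s = 0, not the full sum) -- it only becomes true at exit.
(D) i = n: false initially (i = 0); it is the exit condition, not an invariant.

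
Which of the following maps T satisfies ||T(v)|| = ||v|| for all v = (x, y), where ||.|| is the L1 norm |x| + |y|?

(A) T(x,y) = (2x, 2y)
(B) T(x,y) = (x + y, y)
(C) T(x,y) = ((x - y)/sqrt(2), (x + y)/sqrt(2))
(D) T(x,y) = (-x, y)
D

A transformation preserves a norm if ||T(v)|| = ||v|| for every v; a single vector where the norm changes rules an option out.

(A) T(x,y) = (2x, 2y): v = (1, 0) has norm |1| + |0| = 1, but T(v) = (2, 0) has norm 2 -- not preserved.
(B) T(x,y) = (x + y, y): v = (0, 1) has norm |0| + |1| = 1, but T(v) = (1, 1) has norm 2 -- not preserved.
(C) T(x,y) = ((x - y)/sqrt(2), (x + y)/sqrt(2)): v = (1, 0) has norm |1| + |0| = 1, but T(v) = (sqrt(2)/2, sqrt(2)/2) has norm sqrt(2) -- not preserved.
(D) T(x,y) = (-x, y): preserves the norm -- it only permutes the coordinates and/or flips signs, which leaves |x| + |y| unchanged.

Therefore the answer is (D).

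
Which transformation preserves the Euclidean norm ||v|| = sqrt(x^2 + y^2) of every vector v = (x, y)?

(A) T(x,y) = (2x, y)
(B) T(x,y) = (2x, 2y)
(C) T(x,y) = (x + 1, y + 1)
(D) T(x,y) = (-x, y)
D

A transformation preserves a norm if ||T(v)|| = ||v|| for every v; a single vector where the norm changes rules an option out.

(A) T(x,y) = (2x, y): v = (1, 0) has norm sqrt((1)^2 + (0)^2) = 1, but T(v) = (2, 0) has norm 2 -- not preserved.
(B) T(x,y) = (2x, 2y): v = (1, 0) has norm sqrt((1)^2 + (0)^2) = 1, but T(v) = (2, 0) has norm 2 -- not preserved.
(C) T(x,y) = (x + 1, y + 1): v = (1, 0) has norm sqrt((1)^2 + (0)^2) = 1, but T(v) = (2, 1) has norm sqrt(5) -- not preserved.
(D) T(x,y) = (-x, y): preserves the norm -- it is an orthogonal map (a rotation/reflection), and (-x)^2 + (y)^2 simplifies to x^2 + y^2.

Therefore the answer is (D).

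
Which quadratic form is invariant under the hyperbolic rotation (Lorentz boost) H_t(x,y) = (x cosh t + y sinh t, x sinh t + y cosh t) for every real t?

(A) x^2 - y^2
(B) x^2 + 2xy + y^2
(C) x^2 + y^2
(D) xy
A

Write x' = x cosh t + y sinh t, y' = x sinh t + y cosh t and substitute into each option:
(A) x^2 - y^2: (x cosh t + y sinh t)^2 - (x sinh t + y cosh t)^2 = x^2(cosh^2 t - sinh^2 t) + 2xy(cosh t sinh t - sinh t cosh t) + y^2(sinh^2 t - cosh^2 t) = x^2 - y^2   [invariant, using cosh^2 t - sinh^2 t = 1]
(B) x^2 + 2xy + y^2: (x' + y')^2 with x' + y' = (x + y)(cosh t + sinh t) = (x + y)e^t, so it becomes (x + y)^2 e^(2t)   [not invariant for t != 0]
(C) x^2 + y^2: (x cosh t + y sinh t)^2 + (x sinh t + y cosh t)^2 = (x^2 + y^2)(cosh^2 t + sinh^2 t) + 4xy sinh t cosh t = (x^2 + y^2) cosh 2t + 2xy sinh 2t   [not invariant for t != 0]
(D) xy: (x cosh t + y sinh t)(x sinh t + y cosh t) = xy(cosh^2 t + sinh^2 t) + (x^2 + y^2) sinh t cosh t = xy cosh 2t + (x^2 + y^2)(sinh 2t)/2   [not invariant for t != 0]

Only (A) x^2 - y^2 is unchanged; it is the Minkowski form preserved by Lorentz boosts, just as x^2 + y^2 is preserved by ordinary rotations.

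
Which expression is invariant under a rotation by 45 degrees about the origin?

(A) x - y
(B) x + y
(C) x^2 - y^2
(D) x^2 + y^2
D

A rotation by 45 degrees sends (x, y) to (sqrt(2)x/2 - sqrt(2)y/2, sqrt(2)x/2 + sqrt(2)y/2).
Substitute the transformed coordinates into each option and compare with the original:
(A) x - y  ->  (sqrt(2)x/2 - sqrt(2)y/2) - (sqrt(2)x/2 + sqrt(2)y/2) = -sqrt(2)y   [differs from x - y: not invariant]
(B) x + y  ->  (sqrt(2)x/2 - sqrt(2)y/2) + (sqrt(2)x/2 + sqrt(2)y/2) = sqrt(2)x   [differs from x + y: not invariant]
(C) x^2 - y^2  ->  (sqrt(2)x/2 - sqrt(2)y/2)^2 - (sqrt(2)x/2 + sqrt(2)y/2)^2 = -2xy   [differs from x^2 - y^2: not invariant]
(D) x^2 + y^2  ->  (sqrt(2)x/2 - sqrt(2)y/2)^2 + (sqrt(2)x/2 + sqrt(2)y/2)^2 = x^2 + y^2   [equals x^2 + y^2: invariant]

Only option (D), x^2 + y^2, is unchanged by the transformation.
Geometrically, x^2 + y^2 is the squared distance from the origin, which every rotation about the origin preserves.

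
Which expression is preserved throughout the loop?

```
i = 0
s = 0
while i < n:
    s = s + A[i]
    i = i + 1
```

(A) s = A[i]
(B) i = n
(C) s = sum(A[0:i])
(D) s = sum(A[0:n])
C

A loop invariant must hold before the first iteration and be re-established by every execution of the body.

(C) s = sum(A[0:i]): Initially i = 0 and s = 0 = sum of the empty slice A[0:0]. If s = sum(A[0:i]) holds at the top of an iteration, the body sets s to sum(A[0:i]) + A[i] = sum(A[0:i+1]) and then i to i+1, so s = sum(A[0:i]) holds again. At exit i = n, giving s = sum(A[0:n]).

The other options fail:
(A) s = A[i]: after the first iteration s = A[0] but i = 1, so s = A[i] compares s with the wrong element (and fails in general).
(B) i = n: false initially (i = 0); it is the exit condition, not an invariant.
(D) s = sum(A[0:n]): false before the loop (s = 0, not the full sum) -- it only becomes true at exit.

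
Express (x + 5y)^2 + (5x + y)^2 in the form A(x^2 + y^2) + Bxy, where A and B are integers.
26(x^2 + y^2) + 20xy

Expanding: (x + 5y)^2 = x^2 + 10xy + 25y^2
(5x + y)^2 = 25x^2 + 10xy + y^2
Sum = (1+25)(x^2+y^2) + 20xy = 26(x^2 + y^2) + 20xy
This is symmetric in x and y.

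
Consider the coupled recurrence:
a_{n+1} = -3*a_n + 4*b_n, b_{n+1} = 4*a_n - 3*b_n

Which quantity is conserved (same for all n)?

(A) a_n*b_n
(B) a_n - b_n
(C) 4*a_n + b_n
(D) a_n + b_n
D

Replace a_n by a_{n+1} = -3*a_n + 4*b_n and b_n by b_{n+1} = 4*a_n - 3*b_n in each option and simplify:
(A) a_n*b_n  ->  (-3*a_n + 4*b_n)*(4*a_n - 3*b_n) = -12*a_n^2 + 25*a_n*b_n - 12*b_n^2   [not conserved]
(B) a_n - b_n  ->  (-3*a_n + 4*b_n) - (4*a_n - 3*b_n) = -7*a_n + 7*b_n   [not conserved]
(C) 4*a_n + b_n  ->  4*(-3*a_n + 4*b_n) + (4*a_n - 3*b_n) = -8*a_n + 13*b_n   [not conserved]
(D) a_n + b_n  ->  (-3*a_n + 4*b_n) + (4*a_n - 3*b_n) = a_n + b_n   [conserved]

Only (D) a_n + b_n returns to itself after one step, so it is the conserved quantity.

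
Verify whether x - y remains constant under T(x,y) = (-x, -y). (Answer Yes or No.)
No

Substitute T(x,y) = (-x, -y) into the expression and compare with the original.

Original: x - y
After applying T: (-x) - (-y) = -x + y

This differs from the original x - y (difference: -2x + 2y), so the expression is NOT invariant.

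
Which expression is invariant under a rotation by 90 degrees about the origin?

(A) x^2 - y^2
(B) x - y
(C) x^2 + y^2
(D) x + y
C

A rotation by 90 degrees sends (x, y) to (-y, x).
Substitute the transformed coordinates into each option and compare with the original:
(A) x^2 - y^2  ->  (-y)^2 - (x)^2 = -x^2 + y^2   [differs from x^2 - y^2: not invariant]
(B) x - y  ->  (-y) - (x) = -x - y   [differs from x - y: not invariant]
(C) x^2 + y^2  ->  (-y)^2 + (x)^2 = x^2 + y^2   [equals x^2 + y^2: invariant]
(D) x + y  ->  (-y) + (x) = x - y   [differs from x + y: not invariant]

Only option (C), x^2 + y^2, is unchanged by the transformation.
Geometrically, x^2 + y^2 is the squared distance from the origin, which every rotation about the origin preserves.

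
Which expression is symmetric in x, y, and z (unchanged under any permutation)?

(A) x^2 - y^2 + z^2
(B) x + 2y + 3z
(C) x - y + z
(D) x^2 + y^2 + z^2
D

A symmetric expression is unchanged when the variables are permuted; here the transformation to test is the swap (x, y) -> (y, x).
A symmetric expression must survive every permutation; the single swap x <-> y already eliminates the distractors, and the keyed expression is also unchanged by x <-> z and y <-> z (each variable enters it in exactly the same way).
Substitute the transformed coordinates into each option and compare with the original:
(A) x^2 - y^2 + z^2  ->  (y)^2 - (x)^2 + z^2 = -x^2 + y^2 + z^2   [differs from x^2 - y^2 + z^2: not invariant]
(B) x + 2y + 3z  ->  (y) + 2(x) + 3z = 2x + y + 3z   [differs from x + 2y + 3z: not invariant]
(C) x - y + z  ->  (y) - (x) + z = -x + y + z   [differs from x - y + z: not invariant]
(D) x^2 + y^2 + z^2  ->  (y)^2 + (x)^2 + z^2 = x^2 + y^2 + z^2   [equals x^2 + y^2 + z^2: invariant]

Only option (D), x^2 + y^2 + z^2, is unchanged by the transformation.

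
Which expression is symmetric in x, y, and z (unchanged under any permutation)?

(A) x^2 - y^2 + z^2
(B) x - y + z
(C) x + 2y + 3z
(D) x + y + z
D

A symmetric expression is unchanged when the variables are permuted; here the transformation to test is the swap (x, y) -> (y, x).
A symmetric expression must survive every permutation; the single swap x <-> y already eliminates the distractors, and the keyed expression is also unchanged by x <-> z and y <-> z (each variable enters it in exactly the same way).
Substitute the transformed coordinates into each option and compare with the original:
(A) x^2 - y^2 + z^2  ->  (y)^2 - (x)^2 + z^2 = -x^2 + y^2 + z^2   [differs from x^2 - y^2 + z^2: not invariant]
(B) x - y + z  ->  (y) - (x) + z = -x + y + z   [differs from x - y + z: not invariant]
(C) x + 2y + 3z  ->  (y) + 2(x) + 3z = 2x + y + 3z   [differs from x + 2y + 3z: not invariant]
(D) x + y + z  ->  (y) + (x) + z = x + y + z   [equals x + y + z: invariant]

Only option (D), x + y + z, is unchanged by the transformation.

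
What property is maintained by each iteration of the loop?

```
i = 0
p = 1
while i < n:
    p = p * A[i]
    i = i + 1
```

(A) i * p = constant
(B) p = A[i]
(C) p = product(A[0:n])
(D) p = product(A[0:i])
D

A loop invariant must hold before the first iteration and be re-established by every execution of the body.

(D) p = product(A[0:i]): Initially i = 0 and p = 1 = product of the empty slice A[0:0]. If p = product(A[0:i]) holds at the top of an iteration, the body sets p to product(A[0:i]) * A[i] = product(A[0:i+1]) and then i to i+1, so the property is restored. At exit i = n, giving p = product(A[0:n]).

The other options fail:
(A) i * p = constant: initially i * p = 0, but after one iteration it is 1 * A[0], which is nonzero in general.
(B) p = A[i]: after the first iteration p = A[0] but i = 1; in general p is a product of several elements, not a single one.
(C) p = product(A[0:n]): false before the loop (p = 1, not the full product) -- it only becomes true at exit.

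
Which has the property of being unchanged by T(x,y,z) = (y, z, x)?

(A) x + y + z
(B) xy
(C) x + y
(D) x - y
A

Apply T(x,y,z) = (y, z, x) to each option, i.e. replace (x, y, z) by the transformed coordinates.
Substitute the transformed coordinates into each option and compare with the original:
(A) x + y + z  ->  (y) + (z) + (x) = x + y + z   [equals x + y + z: invariant]
(B) xy  ->  (y)(z) = yz   [differs from xy: not invariant]
(C) x + y  ->  (y) + (z) = y + z   [differs from x + y: not invariant]
(D) x - y  ->  (y) - (z) = y - z   [differs from x - y: not invariant]

Only option (A), x + y + z, is unchanged by the transformation.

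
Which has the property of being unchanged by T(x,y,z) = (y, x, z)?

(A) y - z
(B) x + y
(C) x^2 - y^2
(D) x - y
B

Apply T(x,y,z) = (y, x, z) to each option, i.e. replace (x, y, z) by the transformed coordinates.
Substitute the transformed coordinates into each option and compare with the original:
(A) y - z  ->  (x) - (z) = x - z   [differs from y - z: not invariant]
(B) x + y  ->  (y) + (x) = x + y   [equals x + y: invariant]
(C) x^2 - y^2  ->  (y)^2 - (x)^2 = -x^2 + y^2   [differs from x^2 - y^2: not invariant]
(D) x - y  ->  (y) - (x) = -x + y   [differs from x - y: not invariant]

Only option (B), x + y, is unchanged by the transformation.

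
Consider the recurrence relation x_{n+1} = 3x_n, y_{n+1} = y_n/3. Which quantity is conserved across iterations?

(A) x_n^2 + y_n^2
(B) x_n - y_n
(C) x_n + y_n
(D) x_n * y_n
D

For the recurrence x_{n+1} = 3x_n, y_{n+1} = y_n/3:

x_{n+1} * y_{n+1} = (3x_n) * (y_n/3) = x_n * y_n
The product is conserved.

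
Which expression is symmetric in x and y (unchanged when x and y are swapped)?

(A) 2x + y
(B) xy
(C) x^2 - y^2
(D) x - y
B

A symmetric expression is unchanged when the variables are permuted; here the transformation to test is the swap (x, y) -> (y, x).
Substitute the transformed coordinates into each option and compare with the original:
(A) 2x + y  ->  2(y) + (x) = x + 2y   [differs from 2x + y: not invariant]
(B) xy  ->  (y)(x) = xy   [equals xy: invariant]
(C) x^2 - y^2  ->  (y)^2 - (x)^2 = -x^2 + y^2   [differs from x^2 - y^2: not invariant]
(D) x - y  ->  (y) - (x) = -x + y   [differs from x - y: not invariant]

Only option (B), xy, is unchanged by the transformation.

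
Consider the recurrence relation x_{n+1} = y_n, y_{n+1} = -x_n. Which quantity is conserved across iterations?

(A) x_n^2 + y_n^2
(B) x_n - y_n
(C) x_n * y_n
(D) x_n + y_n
A

For the recurrence x_{n+1} = y_n, y_{n+1} = -x_n:

x_{n+1}^2 + y_{n+1}^2 = y_n^2 + (-x_n)^2 = x_n^2 + y_n^2
The sum of squares is conserved (like energy in a harmonic oscillator).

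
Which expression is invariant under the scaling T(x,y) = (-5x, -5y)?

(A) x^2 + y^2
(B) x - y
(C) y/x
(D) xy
C

Under the uniform scaling T(x,y) = (-5x, -5y):
Substitute the transformed coordinates into each option and compare with the original:
(A) x^2 + y^2  ->  (-5x)^2 + (-5y)^2 = 25x^2 + 25y^2   [differs from x^2 + y^2: not invariant]
(B) x - y  ->  (-5x) - (-5y) = -5x + 5y   [differs from x - y: not invariant]
(C) y/x  ->  (-5y)/(-5x) = y/x   [equals y/x: invariant]
(D) xy  ->  (-5x)(-5y) = 25xy   [differs from xy: not invariant]

Only option (C), y/x, is unchanged by the transformation.
The common factor -5 cancels in a ratio of coordinates, while sums, products and sums of squares pick up factors of -5 or 25.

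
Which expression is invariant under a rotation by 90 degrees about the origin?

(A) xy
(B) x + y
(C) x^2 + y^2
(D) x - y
C

A rotation by 90 degrees sends (x, y) to (-y, x).
Substitute the transformed coordinates into each option and compare with the original:
(A) xy  ->  (-y)(x) = -xy   [differs from xy: not invariant]
(B) x + y  ->  (-y) + (x) = x - y   [differs from x + y: not invariant]
(C) x^2 + y^2  ->  (-y)^2 + (x)^2 = x^2 + y^2   [equals x^2 + y^2: invariant]
(D) x - y  ->  (-y) - (x) = -x - y   [differs from x - y: not invariant]

Only option (C), x^2 + y^2, is unchanged by the transformation.
Geometrically, x^2 + y^2 is the squared distance from the origin, which every rotation about the origin preserves.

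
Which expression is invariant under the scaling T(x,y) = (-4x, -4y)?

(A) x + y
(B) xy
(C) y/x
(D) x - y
C

Under the uniform scaling T(x,y) = (-4x, -4y):
Substitute the transformed coordinates into each option and compare with the original:
(A) x + y  ->  (-4x) + (-4y) = -4x - 4y   [differs from x + y: not invariant]
(B) xy  ->  (-4x)(-4y) = 16xy   [differs from xy: not invariant]
(C) y/x  ->  (-4y)/(-4x) = y/x   [equals y/x: invariant]
(D) x - y  ->  (-4x) - (-4y) = -4x + 4y   [differs from x - y: not invariant]

Only option (C), y/x, is unchanged by the transformation.
The common factor -4 cancels in a ratio of coordinates, while sums, products and sums of squares pick up factors of -4 or 16.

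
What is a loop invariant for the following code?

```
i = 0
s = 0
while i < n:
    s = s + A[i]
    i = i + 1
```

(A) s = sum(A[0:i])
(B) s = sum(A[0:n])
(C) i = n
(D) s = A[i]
A

A loop invariant must hold before the first iteration and be re-established by every execution of the body.

(A) s = sum(A[0:i]): Initially i = 0 and s = 0 = sum of the empty slice A[0:0]. If s = sum(A[0:i]) holds at the top of an iteration, the body sets s to sum(A[0:i]) + A[i] = sum(A[0:i+1]) and then i to i+1, so s = sum(A[0:i]) holds again. At exit i = n, giving s = sum(A[0:n]).

The other options fail:
(B) s = sum(A[0:n]): false before the loop (s = 0, not the full sum) -- it only becomes true at exit.
(C) i = n: false initially (i = 0); it is the exit condition, not an invariant.
(D) s = A[i]: after the first iteration s = A[0] but i = 1, so s = A[i] compares s with the wrong element (and fails in general).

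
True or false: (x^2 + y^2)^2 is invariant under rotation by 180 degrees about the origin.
True

Applying rotation by 180 degrees: x' = x*cos(180 degrees) - y*sin(180 degrees) = -x, y' = x*sin(180 degrees) + y*cos(180 degrees) = -y

Substituting into (x^2 + y^2)^2:
((-x)^2 + (-y)^2)^2
= x^4 + 2x^2y^2 + y^4 = (x^2 + y^2)^2

This equals the original expression (x^2 + y^2)^2, so it IS invariant.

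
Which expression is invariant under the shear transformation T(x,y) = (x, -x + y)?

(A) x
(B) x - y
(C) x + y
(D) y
A

Under the shear T(x,y) = (x, -x + y):
Substitute the transformed coordinates into each option and compare with the original:
(A) x  ->  (x) = x   [equals x: invariant]
(B) x - y  ->  (x) - (-x + y) = 2x - y   [differs from x - y: not invariant]
(C) x + y  ->  (x) + (-x + y) = y   [differs from x + y: not invariant]
(D) y  ->  (-x + y) = -x + y   [differs from y: not invariant]

Only option (A), x, is unchanged by the transformation.
A vertical shear moves points parallel to the y-axis, so the x-coordinate (and any function of x alone) is unchanged.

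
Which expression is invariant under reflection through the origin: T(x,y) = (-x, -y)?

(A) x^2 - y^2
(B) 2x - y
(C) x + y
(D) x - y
A

The map is reflection through the origin: T(x,y) = (-x, -y).
Substitute the transformed coordinates into each option and compare with the original:
(A) x^2 - y^2  ->  (-x)^2 - (-y)^2 = x^2 - y^2   [equals x^2 - y^2: invariant]
(B) 2x - y  ->  2(-x) - (-y) = -2x + y   [differs from 2x - y: not invariant]
(C) x + y  ->  (-x) + (-y) = -x - y   [differs from x + y: not invariant]
(D) x - y  ->  (-x) - (-y) = -x + y   [differs from x - y: not invariant]

Only option (A), x^2 - y^2, is unchanged by the transformation.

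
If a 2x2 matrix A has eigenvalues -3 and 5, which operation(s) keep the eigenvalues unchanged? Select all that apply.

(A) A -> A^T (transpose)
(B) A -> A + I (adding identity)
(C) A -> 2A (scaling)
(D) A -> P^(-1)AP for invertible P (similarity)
A and D

Eigenvalues are preserved by:
1. Similarity transformations: A -> P^(-1)AP (same characteristic polynomial)
2. Transpose: A^T has the same eigenvalues as A

Eigenvalues are NOT preserved by:
- Adding identity: eigenvalues become -3+1, 5+1
- Scaling: eigenvalues become -6, 10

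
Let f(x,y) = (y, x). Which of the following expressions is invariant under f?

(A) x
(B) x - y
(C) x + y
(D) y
C

For f(x,y) = (y, x):
After applying f: x' = y, y' = x. So x' + y' = y + x = x + y.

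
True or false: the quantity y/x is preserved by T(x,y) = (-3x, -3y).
True

Substitute T(x,y) = (-3x, -3y) into the expression and compare with the original.

Original: y/x
After applying T: (-3y)/(-3x) = y/x

This is identical to the original y/x, so the expression is invariant.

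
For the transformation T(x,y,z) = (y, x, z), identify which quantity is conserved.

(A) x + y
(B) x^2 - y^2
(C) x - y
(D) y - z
A

Apply T(x,y,z) = (y, x, z) to each option, i.e. replace (x, y, z) by the transformed coordinates.
Substitute the transformed coordinates into each option and compare with the original:
(A) x + y  ->  (y) + (x) = x + y   [equals x + y: invariant]
(B) x^2 - y^2  ->  (y)^2 - (x)^2 = -x^2 + y^2   [differs from x^2 - y^2: not invariant]
(C) x - y  ->  (y) - (x) = -x + y   [differs from x - y: not invariant]
(D) y - z  ->  (x) - (z) = x - z   [differs from y - z: not invariant]

Only option (A), x + y, is unchanged by the transformation.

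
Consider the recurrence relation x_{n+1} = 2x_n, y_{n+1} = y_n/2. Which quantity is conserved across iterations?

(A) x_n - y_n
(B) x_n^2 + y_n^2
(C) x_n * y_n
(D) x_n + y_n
C

For the recurrence x_{n+1} = 2x_n, y_{n+1} = y_n/2:

x_{n+1} * y_{n+1} = (2x_n) * (y_n/2) = x_n * y_n
The product is conserved.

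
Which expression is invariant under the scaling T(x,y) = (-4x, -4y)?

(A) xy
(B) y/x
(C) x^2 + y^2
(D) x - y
B

Under the uniform scaling T(x,y) = (-4x, -4y):
Substitute the transformed coordinates into each option and compare with the original:
(A) xy  ->  (-4x)(-4y) = 16xy   [differs from xy: not invariant]
(B) y/x  ->  (-4y)/(-4x) = y/x   [equals y/x: invariant]
(C) x^2 + y^2  ->  (-4x)^2 + (-4y)^2 = 16x^2 + 16y^2   [differs from x^2 + y^2: not invariant]
(D) x - y  ->  (-4x) - (-4y) = -4x + 4y   [differs from x - y: not invariant]

Only option (B), y/x, is unchanged by the transformation.
The common factor -4 cancels in a ratio of coordinates, while sums, products and sums of squares pick up factors of -4 or 16.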